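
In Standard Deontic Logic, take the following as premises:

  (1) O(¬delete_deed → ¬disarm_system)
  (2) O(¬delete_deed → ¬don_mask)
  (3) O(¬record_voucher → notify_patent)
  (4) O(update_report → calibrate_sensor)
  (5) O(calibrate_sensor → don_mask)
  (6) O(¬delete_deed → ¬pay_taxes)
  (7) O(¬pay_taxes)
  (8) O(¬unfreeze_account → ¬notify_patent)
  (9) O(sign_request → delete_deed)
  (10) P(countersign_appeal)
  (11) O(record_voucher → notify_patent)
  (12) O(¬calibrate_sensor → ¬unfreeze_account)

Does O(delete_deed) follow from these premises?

Yes

Premises 3 and 11 are O(¬record_voucher → notify_patent) and O(record_voucher → notify_patent); every ideal world satisfies ¬record_voucher or record_voucher, so in either case notify_patent holds — hence O(notify_patent).
The contrapositive of premise 8 (O(¬unfreeze_account → ¬notify_patent)) is O(notify_patent → unfreeze_account), and O(notify_patent) is already established, so O(unfreeze_account).
Premise 12 is O(¬calibrate_sensor → ¬unfreeze_account); contrapositively O(unfreeze_account → calibrate_sensor). Since O(unfreeze_account) holds, K gives O(calibrate_sensor).
Premise 5 is O(calibrate_sensor → don_mask); since O(calibrate_sensor), deontic closure gives O(don_mask).
Premise 2 is O(¬delete_deed → ¬don_mask); contrapositively O(don_mask → delete_deed). Since O(don_mask) holds, K gives O(delete_deed).
Premises 1, 4, 6, 7, 9, 10 do not contribute to this derivation.
So O(delete_deed) follows.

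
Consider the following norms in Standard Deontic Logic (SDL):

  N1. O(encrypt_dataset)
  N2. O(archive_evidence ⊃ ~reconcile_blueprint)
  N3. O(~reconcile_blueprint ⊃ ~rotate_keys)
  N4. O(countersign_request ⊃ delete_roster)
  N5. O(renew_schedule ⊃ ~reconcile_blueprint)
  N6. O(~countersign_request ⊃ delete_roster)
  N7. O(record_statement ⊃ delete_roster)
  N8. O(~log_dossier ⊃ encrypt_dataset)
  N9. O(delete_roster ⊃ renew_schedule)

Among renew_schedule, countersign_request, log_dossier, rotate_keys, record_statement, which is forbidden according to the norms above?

Premises 6 and 4 are O(~countersign_request ⊃ delete_roster) and O(countersign_request ⊃ delete_roster); every ideal world satisfies ~countersign_request or countersign_request, so in either case delete_roster holds — hence O(delete_roster).
From O(delete_roster) and premise 9, O(delete_roster ⊃ renew_schedule), we obtain O(renew_schedule).
With premise 5, O(renew_schedule ⊃ ~reconcile_blueprint), the K-axiom yields O(~reconcile_blueprint).
Applying K to premise 3 (O(~reconcile_blueprint ⊃ ~rotate_keys)) and O(~reconcile_blueprint) yields O(~rotate_keys).
So O(~rotate_keys) holds, i.e. rotate_keys is forbidden. None of the other listed options is forbidden under the premises.

rotate_keys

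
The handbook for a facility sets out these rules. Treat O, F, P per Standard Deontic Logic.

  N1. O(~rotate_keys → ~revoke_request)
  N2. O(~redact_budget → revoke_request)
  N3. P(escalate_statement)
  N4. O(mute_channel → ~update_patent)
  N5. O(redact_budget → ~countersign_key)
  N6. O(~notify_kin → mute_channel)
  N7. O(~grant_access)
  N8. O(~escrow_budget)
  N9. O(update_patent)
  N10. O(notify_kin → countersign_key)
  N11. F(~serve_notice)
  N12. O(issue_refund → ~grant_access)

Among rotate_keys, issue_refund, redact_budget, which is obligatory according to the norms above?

rotate_keys

Premise 9 gives O(update_patent).
The contrapositive of premise 4 (O(mute_channel → ~update_patent)) is O(update_patent → ~mute_channel), and O(update_patent) is already established, so O(~mute_channel).
Premise 6, O(~notify_kin → mute_channel), contraposes to O(~mute_channel → notify_kin); with O(~mute_channel) we get O(notify_kin).
Applying K to premise 10 (O(notify_kin → countersign_key)) and O(notify_kin) yields O(countersign_key).
Premise 5 is O(redact_budget → ~countersign_key); contrapositively O(countersign_key → ~redact_budget). Since O(countersign_key) holds, K gives O(~redact_budget).
Premise 2 is O(~redact_budget → revoke_request); since O(~redact_budget), deontic closure gives O(revoke_request).
Premise 1, O(~rotate_keys → ~revoke_request), contraposes to O(revoke_request → rotate_keys); with O(revoke_request) we get O(rotate_keys).
So O(rotate_keys) holds — rotate_keys is obligatory. None of the other listed options is made obligatory by any chain of premises.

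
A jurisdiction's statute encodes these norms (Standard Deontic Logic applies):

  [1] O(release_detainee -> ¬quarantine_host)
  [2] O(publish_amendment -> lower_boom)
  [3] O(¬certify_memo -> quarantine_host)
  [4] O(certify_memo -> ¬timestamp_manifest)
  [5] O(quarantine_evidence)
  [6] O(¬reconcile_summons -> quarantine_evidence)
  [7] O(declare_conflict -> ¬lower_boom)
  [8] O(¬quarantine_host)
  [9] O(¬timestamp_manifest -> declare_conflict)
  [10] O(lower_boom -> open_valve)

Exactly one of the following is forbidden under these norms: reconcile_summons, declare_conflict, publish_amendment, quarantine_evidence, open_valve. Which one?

Premise 8 states O(¬quarantine_host) outright.
Premise 3, O(¬certify_memo -> quarantine_host), contraposes to O(¬quarantine_host -> certify_memo); with O(¬quarantine_host) we get O(certify_memo).
From O(certify_memo) and premise 4, O(certify_memo -> ¬timestamp_manifest), we obtain O(¬timestamp_manifest).
Premise 9 is O(¬timestamp_manifest -> declare_conflict); since O(¬timestamp_manifest), deontic closure gives O(declare_conflict).
Applying K to premise 7 (O(declare_conflict -> ¬lower_boom)) and O(declare_conflict) yields O(¬lower_boom).
Premise 2 is O(publish_amendment -> lower_boom); contrapositively O(¬lower_boom -> ¬publish_amendment). Since O(¬lower_boom) holds, K gives O(¬publish_amendment).
So O(¬publish_amendment) holds, i.e. publish_amendment is forbidden. None of the other listed options is forbidden under the premises.

publish_amendment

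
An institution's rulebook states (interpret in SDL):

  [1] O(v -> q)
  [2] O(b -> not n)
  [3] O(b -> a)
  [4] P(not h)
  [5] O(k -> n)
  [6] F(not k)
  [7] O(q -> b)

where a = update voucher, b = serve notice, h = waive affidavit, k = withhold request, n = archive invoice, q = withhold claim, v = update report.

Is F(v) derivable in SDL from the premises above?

Premise 6 is F(not k), i.e. O(k).
Premise 5 is O(k -> n); since O(k), deontic closure gives O(n).
Premise 2, O(b -> not n), contraposes to O(n -> not b); with O(n) we get O(not b).
The contrapositive of premise 7 (O(q -> b)) is O(not b -> not q), and O(not b) is already established, so O(not q).
The contrapositive of premise 1 (O(v -> q)) is O(not q -> not v), and O(not q) is already established, so O(not v).
Premises 3, 4 do not contribute to this derivation.
So O(not v) holds, i.e. F(v). The claim follows.

Yes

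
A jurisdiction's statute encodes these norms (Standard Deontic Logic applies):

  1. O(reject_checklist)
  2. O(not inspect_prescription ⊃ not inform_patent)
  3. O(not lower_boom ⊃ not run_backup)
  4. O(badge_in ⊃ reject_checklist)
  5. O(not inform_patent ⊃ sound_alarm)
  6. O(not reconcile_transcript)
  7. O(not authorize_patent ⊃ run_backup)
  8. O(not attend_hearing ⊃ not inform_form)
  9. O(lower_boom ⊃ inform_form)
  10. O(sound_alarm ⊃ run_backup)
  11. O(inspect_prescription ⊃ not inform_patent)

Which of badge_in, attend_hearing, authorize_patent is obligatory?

attend_hearing

Premises 11 and 2 are O(inspect_prescription ⊃ not inform_patent) and O(not inspect_prescription ⊃ not inform_patent); every ideal world satisfies inspect_prescription or not inspect_prescription, so in either case not inform_patent holds — hence O(not inform_patent).
With premise 5, O(not inform_patent ⊃ sound_alarm), the K-axiom yields O(sound_alarm).
Applying K to premise 10 (O(sound_alarm ⊃ run_backup)) and O(sound_alarm) yields O(run_backup).
Premise 3 is O(not lower_boom ⊃ not run_backup); contrapositively O(run_backup ⊃ lower_boom). Since O(run_backup) holds, K gives O(lower_boom).
With premise 9, O(lower_boom ⊃ inform_form), the K-axiom yields O(inform_form).
Premise 8 is O(not attend_hearing ⊃ not inform_form); contrapositively O(inform_form ⊃ attend_hearing). Since O(inform_form) holds, K gives O(attend_hearing).
So O(attend_hearing) holds — attend_hearing is obligatory. None of the other listed options is made obligatory by any chain of premises.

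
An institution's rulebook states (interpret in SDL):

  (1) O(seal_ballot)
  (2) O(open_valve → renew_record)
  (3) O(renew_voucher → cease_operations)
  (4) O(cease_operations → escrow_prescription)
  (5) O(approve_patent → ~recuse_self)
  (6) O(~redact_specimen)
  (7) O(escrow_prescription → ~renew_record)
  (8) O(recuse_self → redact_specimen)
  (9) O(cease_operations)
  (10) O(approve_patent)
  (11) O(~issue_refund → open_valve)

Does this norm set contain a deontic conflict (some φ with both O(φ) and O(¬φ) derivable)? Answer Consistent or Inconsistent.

Consistent

Premise 8 is O(recuse_self → redact_specimen), but O(recuse_self) is not derivable from the premises, so it does not yield O(redact_specimen).
So O(redact_specimen) is not derivable, and the apparent clash with O(~redact_specimen) does not arise.
A world satisfying every obligation exists (e.g. approve_patent=true, cease_operations=true, escrow_prescription=true, issue_refund=true, open_valve=false, recuse_self=false, redact_specimen=false, renew_record=false, renew_voucher=false, seal_ballot=true); no atom is both obligatory and forbidden, so the set is consistent.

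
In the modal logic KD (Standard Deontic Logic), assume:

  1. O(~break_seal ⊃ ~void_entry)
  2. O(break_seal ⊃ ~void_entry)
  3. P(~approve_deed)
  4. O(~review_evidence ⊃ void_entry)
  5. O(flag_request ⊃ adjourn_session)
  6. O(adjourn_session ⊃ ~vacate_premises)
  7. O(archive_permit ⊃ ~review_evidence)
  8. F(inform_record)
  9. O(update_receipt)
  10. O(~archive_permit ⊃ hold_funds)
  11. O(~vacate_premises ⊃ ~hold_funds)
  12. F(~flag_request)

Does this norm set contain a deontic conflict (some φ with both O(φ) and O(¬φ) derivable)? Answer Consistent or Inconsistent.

Inconsistent

By case analysis on ~break_seal: premise 1 gives O(~break_seal ⊃ ~void_entry) and premise 2 gives O(break_seal ⊃ ~void_entry), so O(~void_entry) either way.
Premise 4 is O(~review_evidence ⊃ void_entry); contrapositively O(~void_entry ⊃ review_evidence). Since O(~void_entry) holds, K gives O(review_evidence).
Premise 7 is O(archive_permit ⊃ ~review_evidence); contrapositively O(review_evidence ⊃ ~archive_permit). Since O(review_evidence) holds, K gives O(~archive_permit).
Applying K to premise 10 (O(~archive_permit ⊃ hold_funds)) and O(~archive_permit) yields O(hold_funds).
Premise 11 is O(~vacate_premises ⊃ ~hold_funds); contrapositively O(hold_funds ⊃ vacate_premises). Since O(hold_funds) holds, K gives O(vacate_premises).
The contrapositive of premise 6 (O(adjourn_session ⊃ ~vacate_premises)) is O(vacate_premises ⊃ ~adjourn_session), and O(vacate_premises) is already established, so O(~adjourn_session).
The contrapositive of premise 5 (O(flag_request ⊃ adjourn_session)) is O(~adjourn_session ⊃ ~flag_request), and O(~adjourn_session) is already established, so O(~flag_request).
Yet premise 12 is F(~flag_request), i.e. O(flag_request).
We now have both O(~flag_request) and O(flag_request) — flag_request is simultaneously obligatory and forbidden, violating the D-axiom.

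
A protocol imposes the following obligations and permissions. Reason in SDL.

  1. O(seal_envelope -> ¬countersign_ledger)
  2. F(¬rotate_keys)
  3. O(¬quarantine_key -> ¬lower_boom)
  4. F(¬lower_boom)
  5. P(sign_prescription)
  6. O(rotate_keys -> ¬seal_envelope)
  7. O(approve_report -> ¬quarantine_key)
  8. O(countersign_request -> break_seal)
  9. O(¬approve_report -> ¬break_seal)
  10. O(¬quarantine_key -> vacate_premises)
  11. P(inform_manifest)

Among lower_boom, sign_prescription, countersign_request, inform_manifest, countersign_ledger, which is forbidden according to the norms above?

countersign_request

Premise 4 is F(¬lower_boom), i.e. O(lower_boom).
The contrapositive of premise 3 (O(¬quarantine_key -> ¬lower_boom)) is O(lower_boom -> quarantine_key), and O(lower_boom) is already established, so O(quarantine_key).
Premise 7, O(approve_report -> ¬quarantine_key), contraposes to O(quarantine_key -> ¬approve_report); with O(quarantine_key) we get O(¬approve_report).
Premise 9 is O(¬approve_report -> ¬break_seal); since O(¬approve_report), deontic closure gives O(¬break_seal).
The contrapositive of premise 8 (O(countersign_request -> break_seal)) is O(¬break_seal -> ¬countersign_request), and O(¬break_seal) is already established, so O(¬countersign_request).
So O(¬countersign_request) holds, i.e. countersign_request is forbidden. None of the other listed options is forbidden under the premises.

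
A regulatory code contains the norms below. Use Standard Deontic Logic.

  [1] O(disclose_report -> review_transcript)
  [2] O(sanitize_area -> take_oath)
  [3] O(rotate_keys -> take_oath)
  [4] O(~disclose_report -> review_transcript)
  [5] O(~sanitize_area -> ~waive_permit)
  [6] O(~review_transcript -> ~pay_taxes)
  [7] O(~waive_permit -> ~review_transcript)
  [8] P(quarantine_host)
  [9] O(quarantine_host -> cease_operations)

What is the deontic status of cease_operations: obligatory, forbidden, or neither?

Premise 9 is O(quarantine_host -> cease_operations), but O(quarantine_host) is not derivable from the premises (the permission P(quarantine_host) asserts only ~O(~quarantine_host), not O(quarantine_host)), so it does not yield O(cease_operations).
No premise or chain of K-axiom applications forces O(cease_operations), and none forces O(~cease_operations). So cease_operations is neither obligatory nor forbidden under these norms.

Neither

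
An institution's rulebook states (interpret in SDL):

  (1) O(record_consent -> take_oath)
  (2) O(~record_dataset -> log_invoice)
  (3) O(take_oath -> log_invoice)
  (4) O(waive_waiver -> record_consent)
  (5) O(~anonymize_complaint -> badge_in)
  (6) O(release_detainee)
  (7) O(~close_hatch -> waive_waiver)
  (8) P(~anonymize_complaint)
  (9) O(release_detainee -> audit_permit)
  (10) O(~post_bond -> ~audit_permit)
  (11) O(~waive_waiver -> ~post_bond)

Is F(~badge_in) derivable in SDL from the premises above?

No

Premise 5 is O(~anonymize_complaint -> badge_in), but O(~anonymize_complaint) is not derivable from the premises (the permission P(~anonymize_complaint) asserts only ~O(anonymize_complaint), not O(~anonymize_complaint)), so it does not yield O(badge_in).
No other premise forces O(badge_in). An ideal world satisfying every premise can still have ~badge_in true, so F(~badge_in) is not derivable.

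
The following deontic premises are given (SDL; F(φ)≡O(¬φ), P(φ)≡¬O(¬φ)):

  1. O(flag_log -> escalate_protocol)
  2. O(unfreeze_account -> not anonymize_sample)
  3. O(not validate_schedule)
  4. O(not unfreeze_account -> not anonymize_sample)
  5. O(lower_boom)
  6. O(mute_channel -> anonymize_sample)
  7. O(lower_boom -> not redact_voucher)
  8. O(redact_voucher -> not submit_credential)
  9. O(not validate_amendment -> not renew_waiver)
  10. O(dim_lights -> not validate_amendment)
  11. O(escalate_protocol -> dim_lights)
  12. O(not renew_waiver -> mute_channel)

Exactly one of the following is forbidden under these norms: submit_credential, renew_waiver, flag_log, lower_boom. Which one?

flag_log

Premises 2 and 4 cover both cases: O(unfreeze_account -> not anonymize_sample) and O(not unfreeze_account -> not anonymize_sample). Since unfreeze_account ∨ not unfreeze_account is a tautology, O(not anonymize_sample) follows.
The contrapositive of premise 6 (O(mute_channel -> anonymize_sample)) is O(not anonymize_sample -> not mute_channel), and O(not anonymize_sample) is already established, so O(not mute_channel).
Premise 12, O(not renew_waiver -> mute_channel), contraposes to O(not mute_channel -> renew_waiver); with O(not mute_channel) we get O(renew_waiver).
The contrapositive of premise 9 (O(not validate_amendment -> not renew_waiver)) is O(renew_waiver -> validate_amendment), and O(renew_waiver) is already established, so O(validate_amendment).
The contrapositive of premise 10 (O(dim_lights -> not validate_amendment)) is O(validate_amendment -> not dim_lights), and O(validate_amendment) is already established, so O(not dim_lights).
Premise 11 is O(escalate_protocol -> dim_lights); contrapositively O(not dim_lights -> not escalate_protocol). Since O(not dim_lights) holds, K gives O(not escalate_protocol).
The contrapositive of premise 1 (O(flag_log -> escalate_protocol)) is O(not escalate_protocol -> not flag_log), and O(not escalate_protocol) is already established, so O(not flag_log).
So O(not flag_log) holds, i.e. flag_log is forbidden. None of the other listed options is forbidden under the premises.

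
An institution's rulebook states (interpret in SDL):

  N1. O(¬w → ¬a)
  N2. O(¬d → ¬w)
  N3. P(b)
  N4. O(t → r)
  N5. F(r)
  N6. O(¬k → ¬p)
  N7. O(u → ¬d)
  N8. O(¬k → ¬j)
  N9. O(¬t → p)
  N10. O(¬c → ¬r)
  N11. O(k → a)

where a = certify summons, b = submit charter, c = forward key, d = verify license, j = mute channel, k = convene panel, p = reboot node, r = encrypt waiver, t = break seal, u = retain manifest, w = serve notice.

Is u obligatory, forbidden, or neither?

Forbidden

F(r) at premise 5 means O(¬r).
The contrapositive of premise 4 (O(t → r)) is O(¬r → ¬t), and O(¬r) is already established, so O(¬t).
Premise 9 is O(¬t → p); since O(¬t), deontic closure gives O(p).
Premise 6 is O(¬k → ¬p); contrapositively O(p → k). Since O(p) holds, K gives O(k).
Applying K to premise 11 (O(k → a)) and O(k) yields O(a).
The contrapositive of premise 1 (O(¬w → ¬a)) is O(a → w), and O(a) is already established, so O(w).
Premise 2, O(¬d → ¬w), contraposes to O(w → d); with O(w) we get O(d).
Premise 7, O(u → ¬d), contraposes to O(d → ¬u); with O(d) we get O(¬u).
Premises 3, 8, 10 do not contribute to this derivation.
Thus O(¬u), which is F(u): u is forbidden.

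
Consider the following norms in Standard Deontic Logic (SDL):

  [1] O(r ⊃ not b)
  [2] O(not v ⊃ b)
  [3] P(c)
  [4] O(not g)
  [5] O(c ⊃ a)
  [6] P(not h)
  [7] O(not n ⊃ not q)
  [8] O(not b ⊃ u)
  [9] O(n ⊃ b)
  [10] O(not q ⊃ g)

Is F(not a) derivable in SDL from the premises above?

No

Premise 5 is O(c ⊃ a), but O(c) is not derivable from the premises (the permission P(c) asserts only not O(not c), not O(c)), so it does not yield O(a).
No other premise forces O(a). An ideal world satisfying every premise can still have not a true, so F(not a) is not derivable.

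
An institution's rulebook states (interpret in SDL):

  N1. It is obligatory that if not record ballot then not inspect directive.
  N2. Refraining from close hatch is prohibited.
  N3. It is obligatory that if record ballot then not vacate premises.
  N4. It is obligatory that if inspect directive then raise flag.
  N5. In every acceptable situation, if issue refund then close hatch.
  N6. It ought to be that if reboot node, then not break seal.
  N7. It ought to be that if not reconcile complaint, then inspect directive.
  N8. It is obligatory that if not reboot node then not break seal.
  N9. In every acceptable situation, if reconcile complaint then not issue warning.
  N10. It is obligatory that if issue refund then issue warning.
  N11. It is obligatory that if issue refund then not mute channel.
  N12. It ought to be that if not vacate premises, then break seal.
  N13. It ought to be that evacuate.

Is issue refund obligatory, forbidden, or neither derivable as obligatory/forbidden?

By case analysis on reboot_node: premise 6 gives O(reboot_node → ¬break_seal) and premise 8 gives O(¬reboot_node → ¬break_seal), so O(¬break_seal) either way.
The contrapositive of premise 12 (O(¬vacate_premises → break_seal)) is O(¬break_seal → vacate_premises), and O(¬break_seal) is already established, so O(vacate_premises).
The contrapositive of premise 3 (O(record_ballot → ¬vacate_premises)) is O(vacate_premises → ¬record_ballot), and O(vacate_premises) is already established, so O(¬record_ballot).
With premise 1, O(¬record_ballot → ¬inspect_directive), the K-axiom yields O(¬inspect_directive).
Premise 7 is O(¬reconcile_complaint → inspect_directive); contrapositively O(¬inspect_directive → reconcile_complaint). Since O(¬inspect_directive) holds, K gives O(reconcile_complaint).
Premise 9 is O(reconcile_complaint → ¬issue_warning); since O(reconcile_complaint), deontic closure gives O(¬issue_warning).
Premise 10, O(issue_refund → issue_warning), contraposes to O(¬issue_warning → ¬issue_refund); with O(¬issue_warning) we get O(¬issue_refund).
Premises 2, 4, 5, 11, 13 do not contribute to this derivation.
Thus O(¬issue_refund), which is F(issue_refund): issue_refund is forbidden.

Forbidden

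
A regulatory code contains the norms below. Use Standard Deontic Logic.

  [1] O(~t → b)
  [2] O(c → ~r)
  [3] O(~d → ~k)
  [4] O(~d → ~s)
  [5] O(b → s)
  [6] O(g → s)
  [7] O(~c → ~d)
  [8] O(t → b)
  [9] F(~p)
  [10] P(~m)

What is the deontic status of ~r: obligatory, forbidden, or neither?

Premises 8 and 1 are O(t → b) and O(~t → b); every ideal world satisfies t or ~t, so in either case b holds — hence O(b).
Premise 5 is O(b → s); since O(b), deontic closure gives O(s).
The contrapositive of premise 4 (O(~d → ~s)) is O(s → d), and O(s) is already established, so O(d).
Premise 7, O(~c → ~d), contraposes to O(d → c); with O(d) we get O(c).
From O(c) and premise 2, O(c → ~r), we obtain O(~r).
Premises 3, 6, 9, 10 do not contribute to this derivation.
Hence ~r is obligatory.

Obligatory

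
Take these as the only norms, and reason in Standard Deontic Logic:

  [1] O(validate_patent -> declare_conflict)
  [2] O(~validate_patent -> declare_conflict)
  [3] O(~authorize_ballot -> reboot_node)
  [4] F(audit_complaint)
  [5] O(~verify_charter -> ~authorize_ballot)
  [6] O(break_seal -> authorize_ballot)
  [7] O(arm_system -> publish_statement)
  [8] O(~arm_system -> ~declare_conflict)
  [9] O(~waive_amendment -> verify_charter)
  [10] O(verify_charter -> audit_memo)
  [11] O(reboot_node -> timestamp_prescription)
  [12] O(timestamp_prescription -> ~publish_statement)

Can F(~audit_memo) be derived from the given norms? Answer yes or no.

Premises 1 and 2 cover both cases: O(validate_patent -> declare_conflict) and O(~validate_patent -> declare_conflict). Since validate_patent ∨ ~validate_patent is a tautology, O(declare_conflict) follows.
Premise 8, O(~arm_system -> ~declare_conflict), contraposes to O(declare_conflict -> arm_system); with O(declare_conflict) we get O(arm_system).
With premise 7, O(arm_system -> publish_statement), the K-axiom yields O(publish_statement).
Premise 12 is O(timestamp_prescription -> ~publish_statement); contrapositively O(publish_statement -> ~timestamp_prescription). Since O(publish_statement) holds, K gives O(~timestamp_prescription).
The contrapositive of premise 11 (O(reboot_node -> timestamp_prescription)) is O(~timestamp_prescription -> ~reboot_node), and O(~timestamp_prescription) is already established, so O(~reboot_node).
The contrapositive of premise 3 (O(~authorize_ballot -> reboot_node)) is O(~reboot_node -> authorize_ballot), and O(~reboot_node) is already established, so O(authorize_ballot).
Premise 5, O(~verify_charter -> ~authorize_ballot), contraposes to O(authorize_ballot -> verify_charter); with O(authorize_ballot) we get O(verify_charter).
Premise 10 is O(verify_charter -> audit_memo); since O(verify_charter), deontic closure gives O(audit_memo).
Premises 4, 6, 9 do not contribute to this derivation.
So O(audit_memo) holds, i.e. F(~audit_memo). The claim follows.

Yes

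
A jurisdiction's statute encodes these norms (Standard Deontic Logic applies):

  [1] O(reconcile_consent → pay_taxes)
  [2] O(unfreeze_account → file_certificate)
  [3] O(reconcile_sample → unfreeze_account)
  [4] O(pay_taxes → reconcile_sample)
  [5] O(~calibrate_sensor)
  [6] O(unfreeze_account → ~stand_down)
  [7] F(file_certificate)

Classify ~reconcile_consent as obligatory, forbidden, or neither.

Obligatory

F(file_certificate) at premise 7 means O(~file_certificate).
The contrapositive of premise 2 (O(unfreeze_account → file_certificate)) is O(~file_certificate → ~unfreeze_account), and O(~file_certificate) is already established, so O(~unfreeze_account).
Premise 3, O(reconcile_sample → unfreeze_account), contraposes to O(~unfreeze_account → ~reconcile_sample); with O(~unfreeze_account) we get O(~reconcile_sample).
Premise 4, O(pay_taxes → reconcile_sample), contraposes to O(~reconcile_sample → ~pay_taxes); with O(~reconcile_sample) we get O(~pay_taxes).
Premise 1, O(reconcile_consent → pay_taxes), contraposes to O(~pay_taxes → ~reconcile_consent); with O(~pay_taxes) we get O(~reconcile_consent).
Premises 5, 6 do not contribute to this derivation.
Hence ~reconcile_consent is obligatory.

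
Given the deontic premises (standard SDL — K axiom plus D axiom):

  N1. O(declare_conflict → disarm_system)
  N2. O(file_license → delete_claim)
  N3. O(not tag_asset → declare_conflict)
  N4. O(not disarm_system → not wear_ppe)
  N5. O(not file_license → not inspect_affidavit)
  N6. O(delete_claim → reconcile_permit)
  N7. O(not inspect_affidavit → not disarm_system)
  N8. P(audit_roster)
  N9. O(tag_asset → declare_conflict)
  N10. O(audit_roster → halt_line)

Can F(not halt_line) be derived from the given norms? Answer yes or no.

Premise 10 is O(audit_roster → halt_line), but O(audit_roster) is not derivable from the premises (the permission P(audit_roster) asserts only not O(not audit_roster), not O(audit_roster)), so it does not yield O(halt_line).
No other premise forces O(halt_line). An ideal world satisfying every premise can still have not halt_line true, so F(not halt_line) is not derivable.

No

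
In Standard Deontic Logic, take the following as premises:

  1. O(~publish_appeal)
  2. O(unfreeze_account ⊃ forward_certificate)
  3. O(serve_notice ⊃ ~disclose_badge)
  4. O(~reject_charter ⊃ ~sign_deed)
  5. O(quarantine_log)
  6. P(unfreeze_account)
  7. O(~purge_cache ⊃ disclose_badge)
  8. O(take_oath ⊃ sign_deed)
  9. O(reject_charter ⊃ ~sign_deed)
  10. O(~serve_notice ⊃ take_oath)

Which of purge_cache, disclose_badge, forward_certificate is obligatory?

Premises 9 and 4 are O(reject_charter ⊃ ~sign_deed) and O(~reject_charter ⊃ ~sign_deed); every ideal world satisfies reject_charter or ~reject_charter, so in either case ~sign_deed holds — hence O(~sign_deed).
Premise 8 is O(take_oath ⊃ sign_deed); contrapositively O(~sign_deed ⊃ ~take_oath). Since O(~sign_deed) holds, K gives O(~take_oath).
Premise 10, O(~serve_notice ⊃ take_oath), contraposes to O(~take_oath ⊃ serve_notice); with O(~take_oath) we get O(serve_notice).
Applying K to premise 3 (O(serve_notice ⊃ ~disclose_badge)) and O(serve_notice) yields O(~disclose_badge).
The contrapositive of premise 7 (O(~purge_cache ⊃ disclose_badge)) is O(~disclose_badge ⊃ purge_cache), and O(~disclose_badge) is already established, so O(purge_cache).
So O(purge_cache) holds — purge_cache is obligatory. None of the other listed options is made obligatory by any chain of premises.

purge_cache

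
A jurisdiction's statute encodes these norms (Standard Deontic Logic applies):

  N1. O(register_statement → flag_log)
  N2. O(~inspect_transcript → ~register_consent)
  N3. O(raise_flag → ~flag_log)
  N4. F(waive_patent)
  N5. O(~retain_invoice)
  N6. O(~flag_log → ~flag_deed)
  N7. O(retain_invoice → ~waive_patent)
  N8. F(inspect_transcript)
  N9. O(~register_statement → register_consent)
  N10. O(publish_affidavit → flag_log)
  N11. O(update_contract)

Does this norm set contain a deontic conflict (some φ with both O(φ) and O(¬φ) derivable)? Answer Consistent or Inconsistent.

Premise 7 is O(retain_invoice → ~waive_patent); even if O(~waive_patent) held, inferring O(retain_invoice) would be affirming the consequent — invalid.
So O(retain_invoice) is not derivable, and the apparent clash with O(~retain_invoice) does not arise.
A world satisfying every obligation exists (e.g. flag_deed=false, flag_log=true, inspect_transcript=false, publish_affidavit=false, raise_flag=false, register_consent=false, register_statement=true, retain_invoice=false, update_contract=true, waive_patent=false); no atom is both obligatory and forbidden, so the set is consistent.

Consistent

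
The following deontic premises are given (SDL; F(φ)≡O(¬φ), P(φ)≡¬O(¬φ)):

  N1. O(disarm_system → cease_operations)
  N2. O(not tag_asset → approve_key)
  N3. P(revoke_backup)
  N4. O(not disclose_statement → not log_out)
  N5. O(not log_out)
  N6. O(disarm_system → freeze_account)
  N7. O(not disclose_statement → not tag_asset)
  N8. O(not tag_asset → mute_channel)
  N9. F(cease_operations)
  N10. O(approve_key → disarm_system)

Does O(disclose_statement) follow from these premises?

F(cease_operations) at premise 9 means O(not cease_operations).
Premise 1 is O(disarm_system → cease_operations); contrapositively O(not cease_operations → not disarm_system). Since O(not cease_operations) holds, K gives O(not disarm_system).
Premise 10, O(approve_key → disarm_system), contraposes to O(not disarm_system → not approve_key); with O(not disarm_system) we get O(not approve_key).
Premise 2 is O(not tag_asset → approve_key); contrapositively O(not approve_key → tag_asset). Since O(not approve_key) holds, K gives O(tag_asset).
The contrapositive of premise 7 (O(not disclose_statement → not tag_asset)) is O(tag_asset → disclose_statement), and O(tag_asset) is already established, so O(disclose_statement).
Premises 3, 4, 5, 6, 8 do not contribute to this derivation.
So O(disclose_statement) follows.

Yes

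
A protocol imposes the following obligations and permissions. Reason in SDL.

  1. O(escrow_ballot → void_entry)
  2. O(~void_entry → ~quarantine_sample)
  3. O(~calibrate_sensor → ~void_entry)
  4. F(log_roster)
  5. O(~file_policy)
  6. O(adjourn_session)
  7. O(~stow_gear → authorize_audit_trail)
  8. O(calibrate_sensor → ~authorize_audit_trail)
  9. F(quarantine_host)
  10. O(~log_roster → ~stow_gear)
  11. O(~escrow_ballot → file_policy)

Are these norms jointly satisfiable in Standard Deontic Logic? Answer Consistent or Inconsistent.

Inconsistent

From premise 5 we have O(~file_policy).
The contrapositive of premise 11 (O(~escrow_ballot → file_policy)) is O(~file_policy → escrow_ballot), and O(~file_policy) is already established, so O(escrow_ballot).
Premise 1 is O(escrow_ballot → void_entry); since O(escrow_ballot), deontic closure gives O(void_entry).
The contrapositive of premise 3 (O(~calibrate_sensor → ~void_entry)) is O(void_entry → calibrate_sensor), and O(void_entry) is already established, so O(calibrate_sensor).
Premise 8 is O(calibrate_sensor → ~authorize_audit_trail); since O(calibrate_sensor), deontic closure gives O(~authorize_audit_trail).
Premise 7, O(~stow_gear → authorize_audit_trail), contraposes to O(~authorize_audit_trail → stow_gear); with O(~authorize_audit_trail) we get O(stow_gear).
Premise 10 is O(~log_roster → ~stow_gear); contrapositively O(stow_gear → log_roster). Since O(stow_gear) holds, K gives O(log_roster).
But premise 4, F(log_roster), means O(~log_roster).
We now have both O(log_roster) and O(~log_roster) — log_roster is simultaneously obligatory and forbidden, violating the D-axiom.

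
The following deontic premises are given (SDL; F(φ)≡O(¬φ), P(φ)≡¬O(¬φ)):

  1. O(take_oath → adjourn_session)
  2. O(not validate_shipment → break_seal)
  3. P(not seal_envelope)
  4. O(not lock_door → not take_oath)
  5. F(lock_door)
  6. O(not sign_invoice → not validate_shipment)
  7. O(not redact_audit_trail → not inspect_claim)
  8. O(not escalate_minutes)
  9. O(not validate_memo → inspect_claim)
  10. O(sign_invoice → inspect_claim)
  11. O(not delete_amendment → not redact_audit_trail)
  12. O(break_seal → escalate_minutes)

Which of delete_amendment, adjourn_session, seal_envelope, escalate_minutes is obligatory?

From premise 8 we have O(not escalate_minutes).
The contrapositive of premise 12 (O(break_seal → escalate_minutes)) is O(not escalate_minutes → not break_seal), and O(not escalate_minutes) is already established, so O(not break_seal).
Premise 2, O(not validate_shipment → break_seal), contraposes to O(not break_seal → validate_shipment); with O(not break_seal) we get O(validate_shipment).
The contrapositive of premise 6 (O(not sign_invoice → not validate_shipment)) is O(validate_shipment → sign_invoice), and O(validate_shipment) is already established, so O(sign_invoice).
Applying K to premise 10 (O(sign_invoice → inspect_claim)) and O(sign_invoice) yields O(inspect_claim).
Premise 7 is O(not redact_audit_trail → not inspect_claim); contrapositively O(inspect_claim → redact_audit_trail). Since O(inspect_claim) holds, K gives O(redact_audit_trail).
The contrapositive of premise 11 (O(not delete_amendment → not redact_audit_trail)) is O(redact_audit_trail → delete_amendment), and O(redact_audit_trail) is already established, so O(delete_amendment).
So O(delete_amendment) holds — delete_amendment is obligatory. None of the other listed options is made obligatory by any chain of premises.

delete_amendment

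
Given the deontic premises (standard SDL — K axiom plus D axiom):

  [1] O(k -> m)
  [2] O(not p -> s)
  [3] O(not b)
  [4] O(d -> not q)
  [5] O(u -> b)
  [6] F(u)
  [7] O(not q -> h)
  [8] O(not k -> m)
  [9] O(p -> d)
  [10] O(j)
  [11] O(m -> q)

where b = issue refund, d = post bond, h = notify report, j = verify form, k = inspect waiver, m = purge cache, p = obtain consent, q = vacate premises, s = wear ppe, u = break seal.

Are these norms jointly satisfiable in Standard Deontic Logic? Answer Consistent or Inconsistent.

Consistent

Premise 5 is O(u -> b), but O(u) is not derivable from the premises, so it does not yield O(b).
So O(b) is not derivable, and the apparent clash with O(not b) does not arise.
A world satisfying every obligation exists (e.g. b=false, d=false, h=false, j=true, k=false, m=true, p=false, q=true, s=true, u=false); no atom is both obligatory and forbidden, so the set is consistent.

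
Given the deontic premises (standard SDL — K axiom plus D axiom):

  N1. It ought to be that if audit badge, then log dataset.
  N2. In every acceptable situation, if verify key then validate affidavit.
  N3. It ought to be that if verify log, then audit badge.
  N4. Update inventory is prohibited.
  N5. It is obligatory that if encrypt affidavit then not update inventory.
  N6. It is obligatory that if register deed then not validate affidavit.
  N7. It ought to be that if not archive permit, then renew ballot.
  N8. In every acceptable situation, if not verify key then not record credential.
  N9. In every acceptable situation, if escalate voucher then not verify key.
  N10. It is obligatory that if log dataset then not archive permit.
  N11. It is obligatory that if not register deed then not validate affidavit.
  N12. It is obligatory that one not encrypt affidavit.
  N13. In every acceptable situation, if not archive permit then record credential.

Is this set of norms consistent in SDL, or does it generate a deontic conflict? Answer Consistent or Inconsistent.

Consistent

Premise 5 is O(encrypt_affidavit → ¬update_inventory); even if O(¬update_inventory) held, inferring O(encrypt_affidavit) would be affirming the consequent — invalid.
So O(encrypt_affidavit) is not derivable, and the apparent clash with O(¬encrypt_affidavit) does not arise.
A world satisfying every obligation exists (e.g. archive_permit=true, audit_badge=false, encrypt_affidavit=false, escalate_voucher=false, log_dataset=false, record_credential=false, register_deed=false, renew_ballot=false, update_inventory=false, validate_affidavit=false, verify_key=false, verify_log=false); no atom is both obligatory and forbidden, so the set is consistent.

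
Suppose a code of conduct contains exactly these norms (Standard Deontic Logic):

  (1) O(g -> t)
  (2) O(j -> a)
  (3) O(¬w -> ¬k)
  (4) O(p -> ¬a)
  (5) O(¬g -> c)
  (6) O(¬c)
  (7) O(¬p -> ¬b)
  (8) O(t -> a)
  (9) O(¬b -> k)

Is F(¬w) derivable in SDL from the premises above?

Premise 6 gives O(¬c).
The contrapositive of premise 5 (O(¬g -> c)) is O(¬c -> g), and O(¬c) is already established, so O(g).
From O(g) and premise 1, O(g -> t), we obtain O(t).
From O(t) and premise 8, O(t -> a), we obtain O(a).
Premise 4 is O(p -> ¬a); contrapositively O(a -> ¬p). Since O(a) holds, K gives O(¬p).
Applying K to premise 7 (O(¬p -> ¬b)) and O(¬p) yields O(¬b).
From O(¬b) and premise 9, O(¬b -> k), we obtain O(k).
Premise 3 is O(¬w -> ¬k); contrapositively O(k -> w). Since O(k) holds, K gives O(w).
Premise 2 does not contribute to this derivation.
So O(w) holds, i.e. F(¬w). The claim follows.

Yes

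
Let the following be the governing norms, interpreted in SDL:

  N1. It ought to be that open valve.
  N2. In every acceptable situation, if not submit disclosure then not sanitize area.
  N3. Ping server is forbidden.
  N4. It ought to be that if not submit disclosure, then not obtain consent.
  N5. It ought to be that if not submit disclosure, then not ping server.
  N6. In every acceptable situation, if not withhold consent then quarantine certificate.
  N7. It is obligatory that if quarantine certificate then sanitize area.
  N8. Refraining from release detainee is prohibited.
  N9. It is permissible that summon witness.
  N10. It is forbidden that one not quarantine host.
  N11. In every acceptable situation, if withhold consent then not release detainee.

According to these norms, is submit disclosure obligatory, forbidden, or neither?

Premise 8 is F(¬release_detainee), i.e. O(release_detainee).
Premise 11 is O(withhold_consent → ¬release_detainee); contrapositively O(release_detainee → ¬withhold_consent). Since O(release_detainee) holds, K gives O(¬withhold_consent).
Applying K to premise 6 (O(¬withhold_consent → quarantine_certificate)) and O(¬withhold_consent) yields O(quarantine_certificate).
From O(quarantine_certificate) and premise 7, O(quarantine_certificate → sanitize_area), we obtain O(sanitize_area).
The contrapositive of premise 2 (O(¬submit_disclosure → ¬sanitize_area)) is O(sanitize_area → submit_disclosure), and O(sanitize_area) is already established, so O(submit_disclosure).
Premises 1, 3, 4, 5, 9, 10 do not contribute to this derivation.
Hence submit_disclosure is obligatory.

Obligatory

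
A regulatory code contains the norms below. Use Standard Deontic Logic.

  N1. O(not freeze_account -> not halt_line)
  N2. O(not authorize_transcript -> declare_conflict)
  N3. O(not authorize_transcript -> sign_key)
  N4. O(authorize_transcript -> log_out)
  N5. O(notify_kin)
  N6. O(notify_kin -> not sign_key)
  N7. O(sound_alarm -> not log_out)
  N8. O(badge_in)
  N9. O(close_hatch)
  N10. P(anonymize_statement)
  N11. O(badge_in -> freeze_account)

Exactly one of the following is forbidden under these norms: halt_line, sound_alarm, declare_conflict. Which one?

From premise 5 we have O(notify_kin).
From O(notify_kin) and premise 6, O(notify_kin -> not sign_key), we obtain O(not sign_key).
The contrapositive of premise 3 (O(not authorize_transcript -> sign_key)) is O(not sign_key -> authorize_transcript), and O(not sign_key) is already established, so O(authorize_transcript).
With premise 4, O(authorize_transcript -> log_out), the K-axiom yields O(log_out).
Premise 7, O(sound_alarm -> not log_out), contraposes to O(log_out -> not sound_alarm); with O(log_out) we get O(not sound_alarm).
So O(not sound_alarm) holds, i.e. sound_alarm is forbidden. None of the other listed options is forbidden under the premises.

sound_alarm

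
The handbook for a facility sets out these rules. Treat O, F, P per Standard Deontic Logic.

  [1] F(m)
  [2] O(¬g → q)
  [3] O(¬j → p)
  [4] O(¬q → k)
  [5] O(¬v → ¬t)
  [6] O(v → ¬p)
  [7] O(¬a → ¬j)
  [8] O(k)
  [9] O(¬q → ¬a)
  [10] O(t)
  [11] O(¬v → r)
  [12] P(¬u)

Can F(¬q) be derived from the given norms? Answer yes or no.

Yes

Premise 10 states O(t) outright.
Premise 5, O(¬v → ¬t), contraposes to O(t → v); with O(t) we get O(v).
Premise 6 is O(v → ¬p); since O(v), deontic closure gives O(¬p).
Premise 3, O(¬j → p), contraposes to O(¬p → j); with O(¬p) we get O(j).
Premise 7, O(¬a → ¬j), contraposes to O(j → a); with O(j) we get O(a).
The contrapositive of premise 9 (O(¬q → ¬a)) is O(a → q), and O(a) is already established, so O(q).
Premises 1, 2, 4, 8, 11, 12 do not contribute to this derivation.
So O(q) holds, i.e. F(¬q). The claim follows.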